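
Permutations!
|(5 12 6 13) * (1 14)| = 4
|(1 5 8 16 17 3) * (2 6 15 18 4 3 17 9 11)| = |(1 5 8 16 9 11 2 6 15 18 4 3)| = 12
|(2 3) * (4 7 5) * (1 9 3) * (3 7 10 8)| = |(1 9 7 5 4 10 8 3 2)| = 9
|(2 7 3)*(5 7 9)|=|(2 9 5 7 3)|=5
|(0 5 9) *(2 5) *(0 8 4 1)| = 7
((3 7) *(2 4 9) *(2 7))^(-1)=(2 3 7 9 4)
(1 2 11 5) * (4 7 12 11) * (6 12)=[0, 2, 4, 3, 7, 1, 12, 6, 8, 9, 10, 5, 11]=(1 2 4 7 6 12 11 5)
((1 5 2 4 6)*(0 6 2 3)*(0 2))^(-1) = (0 4 2 3 5 1 6)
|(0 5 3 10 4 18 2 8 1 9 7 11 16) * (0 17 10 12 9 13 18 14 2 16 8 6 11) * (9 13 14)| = 12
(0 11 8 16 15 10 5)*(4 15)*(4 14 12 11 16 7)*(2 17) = (0 16 14 12 11 8 7 4 15 10 5)(2 17) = [16, 1, 17, 3, 15, 0, 6, 4, 7, 9, 5, 8, 11, 13, 12, 10, 14, 2]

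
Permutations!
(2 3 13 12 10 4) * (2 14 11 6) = (2 3 13 12 10 4 14 11 6) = [0, 1, 3, 13, 14, 5, 2, 7, 8, 9, 4, 6, 10, 12, 11]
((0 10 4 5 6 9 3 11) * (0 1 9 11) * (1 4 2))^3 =(0 1)(2 3)(4 11 6 5)(9 10)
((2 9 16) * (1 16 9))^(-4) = ((1 16 2))^(-4) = (1 2 16)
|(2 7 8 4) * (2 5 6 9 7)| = |(4 5 6 9 7 8)| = 6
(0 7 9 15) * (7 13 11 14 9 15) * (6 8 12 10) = (0 13 11 14 9 7 15)(6 8 12 10) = [13, 1, 2, 3, 4, 5, 8, 15, 12, 7, 6, 14, 10, 11, 9, 0]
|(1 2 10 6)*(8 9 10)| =|(1 2 8 9 10 6)| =6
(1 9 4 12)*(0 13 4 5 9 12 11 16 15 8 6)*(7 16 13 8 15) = [8, 12, 2, 3, 11, 9, 0, 16, 6, 5, 10, 13, 1, 4, 14, 15, 7] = (0 8 6)(1 12)(4 11 13)(5 9)(7 16)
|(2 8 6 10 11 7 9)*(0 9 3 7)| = 14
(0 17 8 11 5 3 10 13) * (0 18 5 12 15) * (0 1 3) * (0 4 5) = (0 17 8 11 12 15 1 3 10 13 18)(4 5) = [17, 3, 2, 10, 5, 4, 6, 7, 11, 9, 13, 12, 15, 18, 14, 1, 16, 8, 0]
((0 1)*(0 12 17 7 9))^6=(17)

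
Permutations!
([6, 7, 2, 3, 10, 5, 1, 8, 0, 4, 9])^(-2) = [7, 0, 2, 3, 10, 5, 8, 6, 1, 4, 9]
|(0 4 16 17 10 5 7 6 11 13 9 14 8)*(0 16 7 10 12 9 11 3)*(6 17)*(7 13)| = |(0 4 13 11 7 17 12 9 14 8 16 6 3)(5 10)| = 26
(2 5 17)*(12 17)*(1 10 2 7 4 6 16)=(1 10 2 5 12 17 7 4 6 16)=[0, 10, 5, 3, 6, 12, 16, 4, 8, 9, 2, 11, 17, 13, 14, 15, 1, 7]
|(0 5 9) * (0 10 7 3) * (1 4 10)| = 8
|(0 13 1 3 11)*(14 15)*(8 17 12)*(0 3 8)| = |(0 13 1 8 17 12)(3 11)(14 15)| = 6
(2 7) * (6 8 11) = (2 7)(6 8 11) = [0, 1, 7, 3, 4, 5, 8, 2, 11, 9, 10, 6]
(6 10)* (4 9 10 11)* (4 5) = (4 9 10 6 11 5) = [0, 1, 2, 3, 9, 4, 11, 7, 8, 10, 6, 5]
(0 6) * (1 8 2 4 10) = (0 6)(1 8 2 4 10) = [6, 8, 4, 3, 10, 5, 0, 7, 2, 9, 1]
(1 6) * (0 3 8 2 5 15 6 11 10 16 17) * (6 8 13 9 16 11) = (0 3 13 9 16 17)(1 6)(2 5 15 8)(10 11) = [3, 6, 5, 13, 4, 15, 1, 7, 2, 16, 11, 10, 12, 9, 14, 8, 17, 0]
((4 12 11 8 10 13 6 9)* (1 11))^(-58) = (1 6 11 9 8 4 10 12 13)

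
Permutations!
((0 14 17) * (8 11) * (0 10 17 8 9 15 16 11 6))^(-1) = ((0 14 8 6)(9 15 16 11)(10 17))^(-1) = (0 6 8 14)(9 11 16 15)(10 17)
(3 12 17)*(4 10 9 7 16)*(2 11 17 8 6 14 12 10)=(2 11 17 3 10 9 7 16 4)(6 14 12 8)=[0, 1, 11, 10, 2, 5, 14, 16, 6, 7, 9, 17, 8, 13, 12, 15, 4, 3]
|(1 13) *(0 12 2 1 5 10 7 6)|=|(0 12 2 1 13 5 10 7 6)|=9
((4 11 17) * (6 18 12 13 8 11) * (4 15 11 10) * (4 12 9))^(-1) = (4 9 18 6)(8 13 12 10)(11 15 17)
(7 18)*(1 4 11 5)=(1 4 11 5)(7 18)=[0, 4, 2, 3, 11, 1, 6, 18, 8, 9, 10, 5, 12, 13, 14, 15, 16, 17, 7]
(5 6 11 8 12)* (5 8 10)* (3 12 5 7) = (3 12 8 5 6 11 10 7) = [0, 1, 2, 12, 4, 6, 11, 3, 5, 9, 7, 10, 8]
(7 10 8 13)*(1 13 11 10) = (1 13 7)(8 11 10) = [0, 13, 2, 3, 4, 5, 6, 1, 11, 9, 8, 10, 12, 7]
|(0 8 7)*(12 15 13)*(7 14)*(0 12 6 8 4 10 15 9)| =|(0 4 10 15 13 6 8 14 7 12 9)| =11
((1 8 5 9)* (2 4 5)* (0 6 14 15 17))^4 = (0 17 15 14 6)(1 5 2)(4 8 9)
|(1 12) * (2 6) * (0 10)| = |(0 10)(1 12)(2 6)| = 2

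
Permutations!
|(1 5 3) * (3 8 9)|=5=|(1 5 8 9 3)|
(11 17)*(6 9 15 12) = (6 9 15 12)(11 17) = [0, 1, 2, 3, 4, 5, 9, 7, 8, 15, 10, 17, 6, 13, 14, 12, 16, 11]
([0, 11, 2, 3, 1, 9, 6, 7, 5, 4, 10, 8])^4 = [0, 9, 2, 3, 5, 11, 6, 7, 1, 8, 10, 4]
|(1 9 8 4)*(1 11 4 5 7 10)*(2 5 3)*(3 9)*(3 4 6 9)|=|(1 4 11 6 9 8 3 2 5 7 10)|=11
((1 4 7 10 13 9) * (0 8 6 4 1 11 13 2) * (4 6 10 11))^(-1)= ((0 8 10 2)(4 7 11 13 9))^(-1)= (0 2 10 8)(4 9 13 11 7)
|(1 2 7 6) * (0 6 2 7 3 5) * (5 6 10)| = |(0 10 5)(1 7 2 3 6)| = 15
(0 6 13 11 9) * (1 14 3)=(0 6 13 11 9)(1 14 3)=[6, 14, 2, 1, 4, 5, 13, 7, 8, 0, 10, 9, 12, 11, 3]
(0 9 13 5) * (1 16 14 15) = (0 9 13 5)(1 16 14 15) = [9, 16, 2, 3, 4, 0, 6, 7, 8, 13, 10, 11, 12, 5, 15, 1, 14]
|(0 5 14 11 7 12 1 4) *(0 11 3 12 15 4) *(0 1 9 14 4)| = |(0 5 4 11 7 15)(3 12 9 14)| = 12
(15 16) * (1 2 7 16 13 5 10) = (1 2 7 16 15 13 5 10) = [0, 2, 7, 3, 4, 10, 6, 16, 8, 9, 1, 11, 12, 5, 14, 13, 15]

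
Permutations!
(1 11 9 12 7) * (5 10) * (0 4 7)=(0 4 7 1 11 9 12)(5 10)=[4, 11, 2, 3, 7, 10, 6, 1, 8, 12, 5, 9, 0]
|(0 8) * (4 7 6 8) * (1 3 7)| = |(0 4 1 3 7 6 8)| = 7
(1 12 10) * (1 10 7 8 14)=(1 12 7 8 14)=[0, 12, 2, 3, 4, 5, 6, 8, 14, 9, 10, 11, 7, 13, 1]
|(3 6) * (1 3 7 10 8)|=|(1 3 6 7 10 8)|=6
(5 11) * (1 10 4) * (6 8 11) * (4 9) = (1 10 9 4)(5 6 8 11) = [0, 10, 2, 3, 1, 6, 8, 7, 11, 4, 9, 5]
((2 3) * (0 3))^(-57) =(3) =((0 3 2))^(-57)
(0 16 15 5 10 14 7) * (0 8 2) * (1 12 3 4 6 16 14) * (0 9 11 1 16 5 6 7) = (0 14)(1 12 3 4 7 8 2 9 11)(5 10 16 15 6) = [14, 12, 9, 4, 7, 10, 5, 8, 2, 11, 16, 1, 3, 13, 0, 6, 15]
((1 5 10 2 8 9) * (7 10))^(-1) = (1 9 8 2 10 7 5)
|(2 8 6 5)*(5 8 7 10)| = 4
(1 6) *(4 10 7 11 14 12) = (1 6)(4 10 7 11 14 12) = [0, 6, 2, 3, 10, 5, 1, 11, 8, 9, 7, 14, 4, 13, 12]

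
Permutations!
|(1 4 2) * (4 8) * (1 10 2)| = |(1 8 4)(2 10)| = 6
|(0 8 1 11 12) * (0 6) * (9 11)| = |(0 8 1 9 11 12 6)| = 7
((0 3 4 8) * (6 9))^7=((0 3 4 8)(6 9))^7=(0 8 4 3)(6 9)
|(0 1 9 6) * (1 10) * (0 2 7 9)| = 12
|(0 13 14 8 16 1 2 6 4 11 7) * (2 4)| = |(0 13 14 8 16 1 4 11 7)(2 6)| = 18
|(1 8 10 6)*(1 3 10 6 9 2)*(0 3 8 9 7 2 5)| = 8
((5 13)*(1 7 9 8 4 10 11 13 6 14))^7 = ((1 7 9 8 4 10 11 13 5 6 14))^7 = (1 13 8 14 11 9 6 10 7 5 4)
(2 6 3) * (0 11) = [11, 1, 6, 2, 4, 5, 3, 7, 8, 9, 10, 0] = (0 11)(2 6 3)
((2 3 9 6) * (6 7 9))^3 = ((2 3 6)(7 9))^3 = (7 9)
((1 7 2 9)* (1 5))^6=(1 7 2 9 5)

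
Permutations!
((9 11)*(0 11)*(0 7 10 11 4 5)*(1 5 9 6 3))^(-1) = (0 5 1 3 6 11 10 7 9 4)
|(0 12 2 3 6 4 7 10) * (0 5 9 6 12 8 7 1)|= |(0 8 7 10 5 9 6 4 1)(2 3 12)|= 9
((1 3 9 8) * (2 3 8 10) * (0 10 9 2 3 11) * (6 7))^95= ((0 10 3 2 11)(1 8)(6 7))^95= (11)(1 8)(6 7)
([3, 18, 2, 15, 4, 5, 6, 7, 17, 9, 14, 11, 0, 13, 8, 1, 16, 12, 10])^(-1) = (0 12 17 8 14 10 18 1 15 3)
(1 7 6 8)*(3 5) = (1 7 6 8)(3 5) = [0, 7, 2, 5, 4, 3, 8, 6, 1]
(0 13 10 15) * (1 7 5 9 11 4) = (0 13 10 15)(1 7 5 9 11 4) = [13, 7, 2, 3, 1, 9, 6, 5, 8, 11, 15, 4, 12, 10, 14, 0]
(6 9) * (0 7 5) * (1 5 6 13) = (0 7 6 9 13 1 5) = [7, 5, 2, 3, 4, 0, 9, 6, 8, 13, 10, 11, 12, 1]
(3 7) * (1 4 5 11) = (1 4 5 11)(3 7) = [0, 4, 2, 7, 5, 11, 6, 3, 8, 9, 10, 1]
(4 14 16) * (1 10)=(1 10)(4 14 16)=[0, 10, 2, 3, 14, 5, 6, 7, 8, 9, 1, 11, 12, 13, 16, 15, 4]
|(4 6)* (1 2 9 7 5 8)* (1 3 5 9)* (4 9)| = |(1 2)(3 5 8)(4 6 9 7)| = 12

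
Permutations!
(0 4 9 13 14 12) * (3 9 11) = (0 4 11 3 9 13 14 12) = [4, 1, 2, 9, 11, 5, 6, 7, 8, 13, 10, 3, 0, 14, 12]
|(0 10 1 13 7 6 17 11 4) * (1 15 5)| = |(0 10 15 5 1 13 7 6 17 11 4)| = 11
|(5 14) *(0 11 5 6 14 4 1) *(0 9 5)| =4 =|(0 11)(1 9 5 4)(6 14)|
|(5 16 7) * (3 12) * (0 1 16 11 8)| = |(0 1 16 7 5 11 8)(3 12)| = 14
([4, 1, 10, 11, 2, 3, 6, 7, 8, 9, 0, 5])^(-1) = [10, 1, 4, 5, 0, 11, 6, 7, 8, 9, 2, 3]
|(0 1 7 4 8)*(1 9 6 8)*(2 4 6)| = |(0 9 2 4 1 7 6 8)| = 8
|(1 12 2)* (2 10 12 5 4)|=4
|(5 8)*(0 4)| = |(0 4)(5 8)| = 2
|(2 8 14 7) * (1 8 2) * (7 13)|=|(1 8 14 13 7)|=5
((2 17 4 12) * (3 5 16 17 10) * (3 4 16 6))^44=(17)(3 6 5)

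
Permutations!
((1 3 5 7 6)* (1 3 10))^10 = (10)(3 7)(5 6)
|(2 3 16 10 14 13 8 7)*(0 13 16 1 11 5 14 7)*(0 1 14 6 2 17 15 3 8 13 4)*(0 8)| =|(0 4 8 1 11 5 6 2)(3 14 16 10 7 17 15)| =56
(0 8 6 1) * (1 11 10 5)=(0 8 6 11 10 5 1)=[8, 0, 2, 3, 4, 1, 11, 7, 6, 9, 5, 10]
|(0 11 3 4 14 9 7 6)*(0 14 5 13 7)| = |(0 11 3 4 5 13 7 6 14 9)| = 10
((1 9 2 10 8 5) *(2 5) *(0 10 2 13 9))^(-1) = (0 1 5 9 13 8 10)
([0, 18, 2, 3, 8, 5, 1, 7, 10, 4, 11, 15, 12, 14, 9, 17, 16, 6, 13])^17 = [0, 4, 2, 3, 17, 5, 9, 7, 6, 15, 1, 18, 12, 10, 11, 13, 16, 14, 8]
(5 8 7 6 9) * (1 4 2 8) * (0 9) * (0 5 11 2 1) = (0 9 11 2 8 7 6 5)(1 4) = [9, 4, 8, 3, 1, 0, 5, 6, 7, 11, 10, 2]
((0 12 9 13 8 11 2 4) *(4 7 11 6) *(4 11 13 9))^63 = ((0 12 4)(2 7 13 8 6 11))^63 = (2 8)(6 7)(11 13)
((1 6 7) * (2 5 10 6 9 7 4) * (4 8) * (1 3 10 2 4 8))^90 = (10)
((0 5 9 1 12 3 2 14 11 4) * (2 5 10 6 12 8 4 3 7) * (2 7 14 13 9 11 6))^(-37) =((0 10 2 13 9 1 8 4)(3 5 11)(6 12 14))^(-37) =(0 13 8 10 9 4 2 1)(3 11 5)(6 14 12)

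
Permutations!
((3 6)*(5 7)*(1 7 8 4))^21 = ((1 7 5 8 4)(3 6))^21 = (1 7 5 8 4)(3 6)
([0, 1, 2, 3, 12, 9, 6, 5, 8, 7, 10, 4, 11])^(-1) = (4 11 12)(5 7 9)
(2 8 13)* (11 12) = (2 8 13)(11 12) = [0, 1, 8, 3, 4, 5, 6, 7, 13, 9, 10, 12, 11, 2]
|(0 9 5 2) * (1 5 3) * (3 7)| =7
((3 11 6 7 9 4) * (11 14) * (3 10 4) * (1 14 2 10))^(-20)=(14)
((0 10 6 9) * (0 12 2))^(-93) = ((0 10 6 9 12 2))^(-93) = (0 9)(2 6)(10 12)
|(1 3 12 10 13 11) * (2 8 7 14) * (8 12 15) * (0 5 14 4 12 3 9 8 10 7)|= 12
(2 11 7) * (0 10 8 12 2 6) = (0 10 8 12 2 11 7 6) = [10, 1, 11, 3, 4, 5, 0, 6, 12, 9, 8, 7, 2]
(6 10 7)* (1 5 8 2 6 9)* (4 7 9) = (1 5 8 2 6 10 9)(4 7) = [0, 5, 6, 3, 7, 8, 10, 4, 2, 1, 9]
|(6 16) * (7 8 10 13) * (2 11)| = |(2 11)(6 16)(7 8 10 13)| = 4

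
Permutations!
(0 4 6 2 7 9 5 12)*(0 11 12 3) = [4, 1, 7, 0, 6, 3, 2, 9, 8, 5, 10, 12, 11] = (0 4 6 2 7 9 5 3)(11 12)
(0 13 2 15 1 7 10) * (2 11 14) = (0 13 11 14 2 15 1 7 10) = [13, 7, 15, 3, 4, 5, 6, 10, 8, 9, 0, 14, 12, 11, 2, 1]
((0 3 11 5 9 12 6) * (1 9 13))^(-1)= ((0 3 11 5 13 1 9 12 6))^(-1)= (0 6 12 9 1 13 5 11 3)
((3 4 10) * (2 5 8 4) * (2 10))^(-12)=(10)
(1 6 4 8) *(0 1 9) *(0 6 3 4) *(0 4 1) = (1 3)(4 8 9 6) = [0, 3, 2, 1, 8, 5, 4, 7, 9, 6]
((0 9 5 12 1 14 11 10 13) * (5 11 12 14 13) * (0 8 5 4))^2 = ((0 9 11 10 4)(1 13 8 5 14 12))^2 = (0 11 4 9 10)(1 8 14)(5 12 13)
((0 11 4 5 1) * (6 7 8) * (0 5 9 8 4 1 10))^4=((0 11 1 5 10)(4 9 8 6 7))^4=(0 10 5 1 11)(4 7 6 8 9)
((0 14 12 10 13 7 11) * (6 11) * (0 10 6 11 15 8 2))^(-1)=((0 14 12 6 15 8 2)(7 11 10 13))^(-1)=(0 2 8 15 6 12 14)(7 13 10 11)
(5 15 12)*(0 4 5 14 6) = (0 4 5 15 12 14 6) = [4, 1, 2, 3, 5, 15, 0, 7, 8, 9, 10, 11, 14, 13, 6, 12]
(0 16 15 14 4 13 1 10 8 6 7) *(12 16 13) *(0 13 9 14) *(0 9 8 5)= [8, 10, 2, 3, 12, 0, 7, 13, 6, 14, 5, 11, 16, 1, 4, 9, 15]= (0 8 6 7 13 1 10 5)(4 12 16 15 9 14)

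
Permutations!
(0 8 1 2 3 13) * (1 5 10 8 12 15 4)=[12, 2, 3, 13, 1, 10, 6, 7, 5, 9, 8, 11, 15, 0, 14, 4]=(0 12 15 4 1 2 3 13)(5 10 8)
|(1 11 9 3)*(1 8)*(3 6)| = |(1 11 9 6 3 8)| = 6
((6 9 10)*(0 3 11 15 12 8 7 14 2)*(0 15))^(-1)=(0 11 3)(2 14 7 8 12 15)(6 10 9)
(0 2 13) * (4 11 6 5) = (0 2 13)(4 11 6 5) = [2, 1, 13, 3, 11, 4, 5, 7, 8, 9, 10, 6, 12, 0]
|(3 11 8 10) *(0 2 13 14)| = |(0 2 13 14)(3 11 8 10)| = 4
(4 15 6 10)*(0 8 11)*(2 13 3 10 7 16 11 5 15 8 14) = (0 14 2 13 3 10 4 8 5 15 6 7 16 11) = [14, 1, 13, 10, 8, 15, 7, 16, 5, 9, 4, 0, 12, 3, 2, 6, 11]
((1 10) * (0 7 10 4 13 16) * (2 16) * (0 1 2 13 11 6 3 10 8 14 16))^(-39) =(0 3 4 14)(1 8 2 6)(7 10 11 16)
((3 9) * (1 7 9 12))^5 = (12)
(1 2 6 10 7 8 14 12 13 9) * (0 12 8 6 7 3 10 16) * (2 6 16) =(0 12 13 9 1 6 2 7 16)(3 10)(8 14) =[12, 6, 7, 10, 4, 5, 2, 16, 14, 1, 3, 11, 13, 9, 8, 15, 0]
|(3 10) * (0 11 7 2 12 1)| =6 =|(0 11 7 2 12 1)(3 10)|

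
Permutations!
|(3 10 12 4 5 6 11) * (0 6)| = 8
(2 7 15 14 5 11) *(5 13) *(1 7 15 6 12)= (1 7 6 12)(2 15 14 13 5 11)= [0, 7, 15, 3, 4, 11, 12, 6, 8, 9, 10, 2, 1, 5, 13, 14]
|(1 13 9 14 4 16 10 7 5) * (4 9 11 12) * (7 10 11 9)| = |(1 13 9 14 7 5)(4 16 11 12)| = 12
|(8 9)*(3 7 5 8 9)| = |(9)(3 7 5 8)| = 4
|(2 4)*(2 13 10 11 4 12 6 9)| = 4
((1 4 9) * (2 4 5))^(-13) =((1 5 2 4 9))^(-13) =(1 2 9 5 4)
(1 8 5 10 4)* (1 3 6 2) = (1 8 5 10 4 3 6 2) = [0, 8, 1, 6, 3, 10, 2, 7, 5, 9, 4]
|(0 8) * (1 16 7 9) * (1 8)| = 6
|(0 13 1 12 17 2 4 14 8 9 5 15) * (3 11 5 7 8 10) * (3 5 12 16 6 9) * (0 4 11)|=180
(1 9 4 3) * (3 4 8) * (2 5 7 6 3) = [0, 9, 5, 1, 4, 7, 3, 6, 2, 8] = (1 9 8 2 5 7 6 3)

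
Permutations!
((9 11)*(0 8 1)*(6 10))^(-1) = ((0 8 1)(6 10)(9 11))^(-1) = (0 1 8)(6 10)(9 11)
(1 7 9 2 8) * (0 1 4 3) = (0 1 7 9 2 8 4 3) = [1, 7, 8, 0, 3, 5, 6, 9, 4, 2]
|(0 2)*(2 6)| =3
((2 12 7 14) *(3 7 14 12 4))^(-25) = (2 14 12 7 3 4)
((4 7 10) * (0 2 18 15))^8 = ((0 2 18 15)(4 7 10))^8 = (18)(4 10 7)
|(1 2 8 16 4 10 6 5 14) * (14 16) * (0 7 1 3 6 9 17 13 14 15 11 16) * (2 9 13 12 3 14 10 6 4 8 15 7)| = 30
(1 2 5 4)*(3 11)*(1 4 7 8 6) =[0, 2, 5, 11, 4, 7, 1, 8, 6, 9, 10, 3] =(1 2 5 7 8 6)(3 11)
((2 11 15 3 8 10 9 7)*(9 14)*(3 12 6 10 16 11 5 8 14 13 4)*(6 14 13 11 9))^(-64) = (2 8 9)(3 4 13)(5 16 7)(6 11 12)(10 15 14)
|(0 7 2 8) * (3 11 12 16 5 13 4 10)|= 8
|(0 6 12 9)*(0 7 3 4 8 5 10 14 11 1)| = 13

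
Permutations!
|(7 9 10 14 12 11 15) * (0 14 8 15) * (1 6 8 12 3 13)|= |(0 14 3 13 1 6 8 15 7 9 10 12 11)|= 13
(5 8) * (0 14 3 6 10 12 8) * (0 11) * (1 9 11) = (0 14 3 6 10 12 8 5 1 9 11) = [14, 9, 2, 6, 4, 1, 10, 7, 5, 11, 12, 0, 8, 13, 3]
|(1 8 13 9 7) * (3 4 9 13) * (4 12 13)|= 8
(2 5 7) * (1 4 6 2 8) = [0, 4, 5, 3, 6, 7, 2, 8, 1] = (1 4 6 2 5 7 8)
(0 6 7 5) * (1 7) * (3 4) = (0 6 1 7 5)(3 4) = [6, 7, 2, 4, 3, 0, 1, 5]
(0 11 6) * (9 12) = (0 11 6)(9 12) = [11, 1, 2, 3, 4, 5, 0, 7, 8, 12, 10, 6, 9]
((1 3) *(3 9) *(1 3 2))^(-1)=((1 9 2))^(-1)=(1 2 9)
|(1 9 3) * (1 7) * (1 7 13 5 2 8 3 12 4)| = 20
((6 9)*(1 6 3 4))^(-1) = ((1 6 9 3 4))^(-1) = (1 4 3 9 6)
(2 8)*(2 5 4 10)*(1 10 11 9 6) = (1 10 2 8 5 4 11 9 6) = [0, 10, 8, 3, 11, 4, 1, 7, 5, 6, 2, 9]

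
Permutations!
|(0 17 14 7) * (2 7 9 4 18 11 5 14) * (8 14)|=28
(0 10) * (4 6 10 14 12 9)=(0 14 12 9 4 6 10)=[14, 1, 2, 3, 6, 5, 10, 7, 8, 4, 0, 11, 9, 13, 12]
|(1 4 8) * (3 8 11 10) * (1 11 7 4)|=|(3 8 11 10)(4 7)|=4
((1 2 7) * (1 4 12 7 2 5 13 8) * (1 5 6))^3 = (13)(1 6)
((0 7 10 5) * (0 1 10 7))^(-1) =(1 5 10)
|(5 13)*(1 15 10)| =|(1 15 10)(5 13)| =6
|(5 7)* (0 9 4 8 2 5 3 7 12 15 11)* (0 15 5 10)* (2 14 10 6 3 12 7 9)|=|(0 2 6 3 9 4 8 14 10)(5 7 12)(11 15)|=18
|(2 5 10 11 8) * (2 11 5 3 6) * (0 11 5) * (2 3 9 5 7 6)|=10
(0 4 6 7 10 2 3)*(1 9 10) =[4, 9, 3, 0, 6, 5, 7, 1, 8, 10, 2] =(0 4 6 7 1 9 10 2 3)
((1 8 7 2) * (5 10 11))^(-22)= ((1 8 7 2)(5 10 11))^(-22)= (1 7)(2 8)(5 11 10)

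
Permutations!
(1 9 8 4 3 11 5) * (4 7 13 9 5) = [0, 5, 2, 11, 3, 1, 6, 13, 7, 8, 10, 4, 12, 9] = (1 5)(3 11 4)(7 13 9 8)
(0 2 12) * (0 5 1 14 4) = [2, 14, 12, 3, 0, 1, 6, 7, 8, 9, 10, 11, 5, 13, 4] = (0 2 12 5 1 14 4)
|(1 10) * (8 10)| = |(1 8 10)| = 3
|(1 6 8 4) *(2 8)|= 5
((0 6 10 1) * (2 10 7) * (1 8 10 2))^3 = ((0 6 7 1)(8 10))^3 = (0 1 7 6)(8 10)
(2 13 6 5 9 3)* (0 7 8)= (0 7 8)(2 13 6 5 9 3)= [7, 1, 13, 2, 4, 9, 5, 8, 0, 3, 10, 11, 12, 6]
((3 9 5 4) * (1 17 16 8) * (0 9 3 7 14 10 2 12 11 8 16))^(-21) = ((0 9 5 4 7 14 10 2 12 11 8 1 17))^(-21) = (0 14 8 5 2 17 7 11 9 10 1 4 12)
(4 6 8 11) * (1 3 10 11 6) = (1 3 10 11 4)(6 8) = [0, 3, 2, 10, 1, 5, 8, 7, 6, 9, 11, 4]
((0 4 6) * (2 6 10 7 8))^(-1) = (0 6 2 8 7 10 4)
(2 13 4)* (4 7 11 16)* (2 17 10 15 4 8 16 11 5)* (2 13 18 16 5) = (2 18 16 8 5 13 7)(4 17 10 15) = [0, 1, 18, 3, 17, 13, 6, 2, 5, 9, 15, 11, 12, 7, 14, 4, 8, 10, 16]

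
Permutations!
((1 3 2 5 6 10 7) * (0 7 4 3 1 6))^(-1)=(0 5 2 3 4 10 6 7)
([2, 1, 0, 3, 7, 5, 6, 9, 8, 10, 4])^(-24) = (10)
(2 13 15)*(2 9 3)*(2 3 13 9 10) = [0, 1, 9, 3, 4, 5, 6, 7, 8, 13, 2, 11, 12, 15, 14, 10] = (2 9 13 15 10)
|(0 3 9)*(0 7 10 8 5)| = |(0 3 9 7 10 8 5)| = 7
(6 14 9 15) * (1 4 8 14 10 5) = (1 4 8 14 9 15 6 10 5) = [0, 4, 2, 3, 8, 1, 10, 7, 14, 15, 5, 11, 12, 13, 9, 6]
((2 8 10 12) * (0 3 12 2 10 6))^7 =((0 3 12 10 2 8 6))^7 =(12)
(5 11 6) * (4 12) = (4 12)(5 11 6) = [0, 1, 2, 3, 12, 11, 5, 7, 8, 9, 10, 6, 4]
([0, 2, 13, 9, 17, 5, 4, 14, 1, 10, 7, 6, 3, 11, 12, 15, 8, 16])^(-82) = (1 8 16 17 4 6 11 13 2)(3 10 14)(7 12 9)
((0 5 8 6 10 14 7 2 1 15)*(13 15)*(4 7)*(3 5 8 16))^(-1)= ((0 8 6 10 14 4 7 2 1 13 15)(3 5 16))^(-1)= (0 15 13 1 2 7 4 14 10 6 8)(3 16 5)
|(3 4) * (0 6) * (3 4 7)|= |(0 6)(3 7)|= 2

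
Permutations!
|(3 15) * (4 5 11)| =6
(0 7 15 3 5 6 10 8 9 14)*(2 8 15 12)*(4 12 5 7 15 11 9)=[15, 1, 8, 7, 12, 6, 10, 5, 4, 14, 11, 9, 2, 13, 0, 3]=(0 15 3 7 5 6 10 11 9 14)(2 8 4 12)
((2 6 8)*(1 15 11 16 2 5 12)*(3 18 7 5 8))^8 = (1 7 6 11 12 18 2 15 5 3 16)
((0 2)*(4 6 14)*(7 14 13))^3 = (0 2)(4 7 6 14 13) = ((0 2)(4 6 13 7 14))^3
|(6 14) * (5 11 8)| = 6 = |(5 11 8)(6 14)|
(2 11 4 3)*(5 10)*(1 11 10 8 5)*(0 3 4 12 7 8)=(0 3 2 10 1 11 12 7 8 5)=[3, 11, 10, 2, 4, 0, 6, 8, 5, 9, 1, 12, 7]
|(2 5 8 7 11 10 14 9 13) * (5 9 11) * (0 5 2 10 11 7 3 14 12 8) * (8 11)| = |(0 5)(2 9 13 10 12 11 8 3 14 7)| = 10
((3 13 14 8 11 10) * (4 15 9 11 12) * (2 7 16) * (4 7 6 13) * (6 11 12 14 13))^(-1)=(2 16 7 12 9 15 4 3 10 11)(8 14)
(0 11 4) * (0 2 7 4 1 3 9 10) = [11, 3, 7, 9, 2, 5, 6, 4, 8, 10, 0, 1] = (0 11 1 3 9 10)(2 7 4)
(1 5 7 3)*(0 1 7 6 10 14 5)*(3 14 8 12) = (0 1)(3 7 14 5 6 10 8 12) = [1, 0, 2, 7, 4, 6, 10, 14, 12, 9, 8, 11, 3, 13, 5]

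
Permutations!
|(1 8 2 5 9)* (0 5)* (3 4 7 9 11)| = 10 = |(0 5 11 3 4 7 9 1 8 2)|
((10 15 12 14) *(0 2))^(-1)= (0 2)(10 14 12 15)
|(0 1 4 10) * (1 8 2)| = 6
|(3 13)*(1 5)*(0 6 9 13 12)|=6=|(0 6 9 13 3 12)(1 5)|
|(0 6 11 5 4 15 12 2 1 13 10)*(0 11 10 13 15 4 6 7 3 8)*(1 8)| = 8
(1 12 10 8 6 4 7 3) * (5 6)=(1 12 10 8 5 6 4 7 3)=[0, 12, 2, 1, 7, 6, 4, 3, 5, 9, 8, 11, 10]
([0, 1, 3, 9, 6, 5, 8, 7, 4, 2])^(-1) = (2 9 3)(4 8 6)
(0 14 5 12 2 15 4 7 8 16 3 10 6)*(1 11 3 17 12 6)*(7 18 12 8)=(0 14 5 6)(1 11 3 10)(2 15 4 18 12)(8 16 17)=[14, 11, 15, 10, 18, 6, 0, 7, 16, 9, 1, 3, 2, 13, 5, 4, 17, 8, 12]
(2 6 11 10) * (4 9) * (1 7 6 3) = (1 7 6 11 10 2 3)(4 9) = [0, 7, 3, 1, 9, 5, 11, 6, 8, 4, 2, 10]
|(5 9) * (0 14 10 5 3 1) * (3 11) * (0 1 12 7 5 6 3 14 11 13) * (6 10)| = 10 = |(0 11 14 6 3 12 7 5 9 13)|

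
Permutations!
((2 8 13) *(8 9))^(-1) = ((2 9 8 13))^(-1) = (2 13 8 9)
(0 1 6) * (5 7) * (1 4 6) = (0 4 6)(5 7) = [4, 1, 2, 3, 6, 7, 0, 5]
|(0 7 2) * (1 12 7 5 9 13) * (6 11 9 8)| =11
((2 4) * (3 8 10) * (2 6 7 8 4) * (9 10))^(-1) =(3 10 9 8 7 6 4)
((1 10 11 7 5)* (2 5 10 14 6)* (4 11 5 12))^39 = (1 5 10 7 11 4 12 2 6 14) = ((1 14 6 2 12 4 11 7 10 5))^39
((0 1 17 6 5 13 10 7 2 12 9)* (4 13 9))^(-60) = ((0 1 17 6 5 9)(2 12 4 13 10 7))^(-60) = (17)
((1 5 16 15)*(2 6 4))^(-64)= ((1 5 16 15)(2 6 4))^(-64)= (16)(2 4 6)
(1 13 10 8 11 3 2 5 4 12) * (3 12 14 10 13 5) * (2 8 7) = (1 5 4 14 10 7 2 3 8 11 12) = [0, 5, 3, 8, 14, 4, 6, 2, 11, 9, 7, 12, 1, 13, 10]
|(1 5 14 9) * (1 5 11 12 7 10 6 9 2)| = 10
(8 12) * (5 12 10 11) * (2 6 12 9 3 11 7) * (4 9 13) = (2 6 12 8 10 7)(3 11 5 13 4 9) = [0, 1, 6, 11, 9, 13, 12, 2, 10, 3, 7, 5, 8, 4]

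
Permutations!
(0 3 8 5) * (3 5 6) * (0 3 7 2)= (0 5 3 8 6 7 2)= [5, 1, 0, 8, 4, 3, 7, 2, 6]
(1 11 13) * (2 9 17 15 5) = [0, 11, 9, 3, 4, 2, 6, 7, 8, 17, 10, 13, 12, 1, 14, 5, 16, 15] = (1 11 13)(2 9 17 15 5)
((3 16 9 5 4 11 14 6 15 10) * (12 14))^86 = (3 15 14 11 5 16 10 6 12 4 9)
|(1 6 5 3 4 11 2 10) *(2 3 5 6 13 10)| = 3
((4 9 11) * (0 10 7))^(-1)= (0 7 10)(4 11 9)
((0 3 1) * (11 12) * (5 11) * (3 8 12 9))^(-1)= ((0 8 12 5 11 9 3 1))^(-1)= (0 1 3 9 11 5 12 8)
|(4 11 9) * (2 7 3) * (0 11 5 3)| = 8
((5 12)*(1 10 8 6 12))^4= ((1 10 8 6 12 5))^4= (1 12 8)(5 6 10)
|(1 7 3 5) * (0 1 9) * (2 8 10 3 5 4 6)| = |(0 1 7 5 9)(2 8 10 3 4 6)| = 30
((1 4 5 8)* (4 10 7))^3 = ((1 10 7 4 5 8))^3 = (1 4)(5 10)(7 8)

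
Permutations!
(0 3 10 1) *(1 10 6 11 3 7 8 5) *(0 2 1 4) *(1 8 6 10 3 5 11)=(0 7 6 1 2 8 11 5 4)(3 10)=[7, 2, 8, 10, 0, 4, 1, 6, 11, 9, 3, 5]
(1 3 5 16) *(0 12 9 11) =(0 12 9 11)(1 3 5 16) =[12, 3, 2, 5, 4, 16, 6, 7, 8, 11, 10, 0, 9, 13, 14, 15, 1]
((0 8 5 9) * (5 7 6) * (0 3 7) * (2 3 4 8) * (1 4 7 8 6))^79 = ((0 2 3 8)(1 4 6 5 9 7))^79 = (0 8 3 2)(1 4 6 5 9 7)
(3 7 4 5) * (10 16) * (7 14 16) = (3 14 16 10 7 4 5) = [0, 1, 2, 14, 5, 3, 6, 4, 8, 9, 7, 11, 12, 13, 16, 15, 10]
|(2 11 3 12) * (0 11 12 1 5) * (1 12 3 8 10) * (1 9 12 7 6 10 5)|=|(0 11 8 5)(2 3 7 6 10 9 12)|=28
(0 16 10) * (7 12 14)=(0 16 10)(7 12 14)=[16, 1, 2, 3, 4, 5, 6, 12, 8, 9, 0, 11, 14, 13, 7, 15, 10]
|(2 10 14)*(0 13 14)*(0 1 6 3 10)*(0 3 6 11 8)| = 9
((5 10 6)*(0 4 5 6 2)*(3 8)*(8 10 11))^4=((0 4 5 11 8 3 10 2))^4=(0 8)(2 11)(3 4)(5 10)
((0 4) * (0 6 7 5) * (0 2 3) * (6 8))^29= ((0 4 8 6 7 5 2 3))^29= (0 5 8 3 7 4 2 6)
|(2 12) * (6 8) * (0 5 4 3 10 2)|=14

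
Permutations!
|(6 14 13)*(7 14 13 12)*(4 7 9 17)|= 6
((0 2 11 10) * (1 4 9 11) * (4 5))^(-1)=((0 2 1 5 4 9 11 10))^(-1)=(0 10 11 9 4 5 1 2)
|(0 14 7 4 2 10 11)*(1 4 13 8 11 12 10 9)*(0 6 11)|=|(0 14 7 13 8)(1 4 2 9)(6 11)(10 12)|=20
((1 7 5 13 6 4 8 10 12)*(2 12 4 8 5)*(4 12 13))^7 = (1 12 10 8 6 13 2 7)(4 5)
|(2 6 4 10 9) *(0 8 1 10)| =8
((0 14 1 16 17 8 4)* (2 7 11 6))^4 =((0 14 1 16 17 8 4)(2 7 11 6))^4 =(0 17 14 8 1 4 16)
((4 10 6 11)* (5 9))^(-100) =((4 10 6 11)(5 9))^(-100) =(11)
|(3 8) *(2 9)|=2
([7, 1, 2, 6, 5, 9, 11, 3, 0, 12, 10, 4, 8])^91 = (0 7 3 6 11 4 5 9 12 8)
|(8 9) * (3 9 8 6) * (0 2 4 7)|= 12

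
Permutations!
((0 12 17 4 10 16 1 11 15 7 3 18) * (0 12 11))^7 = (0 17 15 10 3 1 12 11 4 7 16 18)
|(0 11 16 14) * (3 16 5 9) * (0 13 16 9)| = 6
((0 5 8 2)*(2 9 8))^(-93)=(8 9)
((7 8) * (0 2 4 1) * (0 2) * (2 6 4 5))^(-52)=(8)(1 4 6)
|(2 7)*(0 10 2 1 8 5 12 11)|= 9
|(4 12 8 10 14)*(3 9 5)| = |(3 9 5)(4 12 8 10 14)| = 15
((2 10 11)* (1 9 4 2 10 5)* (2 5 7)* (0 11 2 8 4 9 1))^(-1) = ((0 11 10 2 7 8 4 5))^(-1) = (0 5 4 8 7 2 10 11)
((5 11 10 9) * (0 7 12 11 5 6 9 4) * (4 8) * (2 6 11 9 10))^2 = (0 12 11 6 8)(2 10 4 7 9)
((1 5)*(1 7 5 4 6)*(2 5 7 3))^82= (7)(1 4 6)(2 5 3)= ((7)(1 4 6)(2 5 3))^82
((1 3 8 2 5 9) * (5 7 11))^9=(1 3 8 2 7 11 5 9)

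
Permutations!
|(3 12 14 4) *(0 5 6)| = |(0 5 6)(3 12 14 4)| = 12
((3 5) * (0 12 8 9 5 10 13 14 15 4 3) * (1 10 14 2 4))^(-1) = ((0 12 8 9 5)(1 10 13 2 4 3 14 15))^(-1) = (0 5 9 8 12)(1 15 14 3 4 2 13 10)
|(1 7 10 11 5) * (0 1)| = 6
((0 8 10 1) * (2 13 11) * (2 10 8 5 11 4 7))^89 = (0 1 10 11 5)(2 13 4 7)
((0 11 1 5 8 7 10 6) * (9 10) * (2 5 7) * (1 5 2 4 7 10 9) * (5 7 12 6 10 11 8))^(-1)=(0 6 12 4 8)(1 7 11)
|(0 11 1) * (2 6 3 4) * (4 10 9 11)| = |(0 4 2 6 3 10 9 11 1)| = 9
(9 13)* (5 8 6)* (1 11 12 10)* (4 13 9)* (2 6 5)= (1 11 12 10)(2 6)(4 13)(5 8)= [0, 11, 6, 3, 13, 8, 2, 7, 5, 9, 1, 12, 10, 4]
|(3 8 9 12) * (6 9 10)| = 6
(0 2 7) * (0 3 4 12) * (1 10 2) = (0 1 10 2 7 3 4 12) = [1, 10, 7, 4, 12, 5, 6, 3, 8, 9, 2, 11, 0]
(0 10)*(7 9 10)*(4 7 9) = (0 9 10)(4 7) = [9, 1, 2, 3, 7, 5, 6, 4, 8, 10, 0]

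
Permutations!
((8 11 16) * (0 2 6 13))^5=(0 2 6 13)(8 16 11)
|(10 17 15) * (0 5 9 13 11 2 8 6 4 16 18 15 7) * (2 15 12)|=|(0 5 9 13 11 15 10 17 7)(2 8 6 4 16 18 12)|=63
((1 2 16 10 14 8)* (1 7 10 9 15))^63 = (1 9 2 15 16)(7 8 14 10)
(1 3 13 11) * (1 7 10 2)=(1 3 13 11 7 10 2)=[0, 3, 1, 13, 4, 5, 6, 10, 8, 9, 2, 7, 12, 11]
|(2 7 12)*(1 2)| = 4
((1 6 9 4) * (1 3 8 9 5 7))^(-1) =(1 7 5 6)(3 4 9 8)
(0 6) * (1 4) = (0 6)(1 4) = [6, 4, 2, 3, 1, 5, 0]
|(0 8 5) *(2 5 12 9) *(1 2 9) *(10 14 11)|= |(0 8 12 1 2 5)(10 14 11)|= 6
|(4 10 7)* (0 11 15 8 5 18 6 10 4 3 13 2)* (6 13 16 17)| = 24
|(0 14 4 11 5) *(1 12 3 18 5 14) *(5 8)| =|(0 1 12 3 18 8 5)(4 11 14)| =21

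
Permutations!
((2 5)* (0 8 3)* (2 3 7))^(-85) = ((0 8 7 2 5 3))^(-85) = (0 3 5 2 7 8)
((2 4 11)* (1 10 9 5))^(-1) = (1 5 9 10)(2 11 4)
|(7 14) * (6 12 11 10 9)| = |(6 12 11 10 9)(7 14)| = 10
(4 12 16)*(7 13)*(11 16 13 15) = [0, 1, 2, 3, 12, 5, 6, 15, 8, 9, 10, 16, 13, 7, 14, 11, 4] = (4 12 13 7 15 11 16)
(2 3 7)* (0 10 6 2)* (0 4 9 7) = (0 10 6 2 3)(4 9 7) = [10, 1, 3, 0, 9, 5, 2, 4, 8, 7, 6]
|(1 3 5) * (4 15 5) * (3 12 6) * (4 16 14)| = |(1 12 6 3 16 14 4 15 5)| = 9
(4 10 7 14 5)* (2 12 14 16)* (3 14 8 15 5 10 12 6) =(2 6 3 14 10 7 16)(4 12 8 15 5) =[0, 1, 6, 14, 12, 4, 3, 16, 15, 9, 7, 11, 8, 13, 10, 5, 2]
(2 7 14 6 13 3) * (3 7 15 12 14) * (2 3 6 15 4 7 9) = (2 4 7 6 13 9)(12 14 15) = [0, 1, 4, 3, 7, 5, 13, 6, 8, 2, 10, 11, 14, 9, 15, 12]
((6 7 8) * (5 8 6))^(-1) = ((5 8)(6 7))^(-1) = (5 8)(6 7)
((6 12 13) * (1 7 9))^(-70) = (1 9 7)(6 13 12)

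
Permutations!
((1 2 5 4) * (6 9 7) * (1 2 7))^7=((1 7 6 9)(2 5 4))^7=(1 9 6 7)(2 5 4)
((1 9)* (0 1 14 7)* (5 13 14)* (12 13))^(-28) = (0 12)(1 13)(5 7)(9 14)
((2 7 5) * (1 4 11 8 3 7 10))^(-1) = (1 10 2 5 7 3 8 11 4)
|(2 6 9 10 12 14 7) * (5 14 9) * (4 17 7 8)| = 24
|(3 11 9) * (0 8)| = 6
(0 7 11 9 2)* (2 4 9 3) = (0 7 11 3 2)(4 9) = [7, 1, 0, 2, 9, 5, 6, 11, 8, 4, 10, 3]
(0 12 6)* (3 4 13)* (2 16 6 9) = (0 12 9 2 16 6)(3 4 13) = [12, 1, 16, 4, 13, 5, 0, 7, 8, 2, 10, 11, 9, 3, 14, 15, 6]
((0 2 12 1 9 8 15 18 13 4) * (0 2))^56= (1 8 18 4 12 9 15 13 2)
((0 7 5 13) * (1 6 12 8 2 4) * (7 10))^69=(0 13 5 7 10)(1 8)(2 6)(4 12)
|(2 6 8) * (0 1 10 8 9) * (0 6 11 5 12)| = 8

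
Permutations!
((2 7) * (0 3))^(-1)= ((0 3)(2 7))^(-1)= (0 3)(2 7)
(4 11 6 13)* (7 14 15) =(4 11 6 13)(7 14 15) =[0, 1, 2, 3, 11, 5, 13, 14, 8, 9, 10, 6, 12, 4, 15, 7]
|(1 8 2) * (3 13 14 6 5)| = 15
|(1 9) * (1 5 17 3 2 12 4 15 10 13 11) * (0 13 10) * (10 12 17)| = 30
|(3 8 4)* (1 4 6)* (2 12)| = 10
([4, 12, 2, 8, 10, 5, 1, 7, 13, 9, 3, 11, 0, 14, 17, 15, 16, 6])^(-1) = [12, 6, 2, 10, 0, 5, 17, 7, 3, 9, 4, 11, 1, 8, 13, 15, 16, 14]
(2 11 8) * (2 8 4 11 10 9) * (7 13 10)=[0, 1, 7, 3, 11, 5, 6, 13, 8, 2, 9, 4, 12, 10]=(2 7 13 10 9)(4 11)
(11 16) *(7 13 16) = (7 13 16 11) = [0, 1, 2, 3, 4, 5, 6, 13, 8, 9, 10, 7, 12, 16, 14, 15, 11]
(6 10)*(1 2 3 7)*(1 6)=(1 2 3 7 6 10)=[0, 2, 3, 7, 4, 5, 10, 6, 8, 9, 1]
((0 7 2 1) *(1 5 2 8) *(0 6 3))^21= ((0 7 8 1 6 3)(2 5))^21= (0 1)(2 5)(3 8)(6 7)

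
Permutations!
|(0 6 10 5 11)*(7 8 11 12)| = 8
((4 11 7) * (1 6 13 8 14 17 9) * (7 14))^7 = (1 14 7 6 17 4 13 9 11 8)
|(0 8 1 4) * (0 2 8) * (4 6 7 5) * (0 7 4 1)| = 8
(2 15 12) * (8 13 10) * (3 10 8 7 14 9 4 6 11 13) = (2 15 12)(3 10 7 14 9 4 6 11 13 8) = [0, 1, 15, 10, 6, 5, 11, 14, 3, 4, 7, 13, 2, 8, 9, 12]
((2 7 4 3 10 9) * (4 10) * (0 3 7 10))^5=((0 3 4 7)(2 10 9))^5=(0 3 4 7)(2 9 10)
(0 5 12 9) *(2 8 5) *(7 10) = [2, 1, 8, 3, 4, 12, 6, 10, 5, 0, 7, 11, 9] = (0 2 8 5 12 9)(7 10)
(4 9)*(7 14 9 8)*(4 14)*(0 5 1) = (0 5 1)(4 8 7)(9 14) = [5, 0, 2, 3, 8, 1, 6, 4, 7, 14, 10, 11, 12, 13, 9]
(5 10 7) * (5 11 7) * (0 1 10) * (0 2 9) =(0 1 10 5 2 9)(7 11) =[1, 10, 9, 3, 4, 2, 6, 11, 8, 0, 5, 7]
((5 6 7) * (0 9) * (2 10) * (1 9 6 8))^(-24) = (10)(0 8 6 1 7 9 5)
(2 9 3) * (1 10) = (1 10)(2 9 3) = [0, 10, 9, 2, 4, 5, 6, 7, 8, 3, 1]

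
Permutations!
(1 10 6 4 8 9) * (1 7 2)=[0, 10, 1, 3, 8, 5, 4, 2, 9, 7, 6]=(1 10 6 4 8 9 7 2)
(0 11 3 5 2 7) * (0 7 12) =(0 11 3 5 2 12) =[11, 1, 12, 5, 4, 2, 6, 7, 8, 9, 10, 3, 0]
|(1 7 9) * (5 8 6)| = 3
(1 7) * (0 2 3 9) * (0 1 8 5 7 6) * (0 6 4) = (0 2 3 9 1 4)(5 7 8) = [2, 4, 3, 9, 0, 7, 6, 8, 5, 1]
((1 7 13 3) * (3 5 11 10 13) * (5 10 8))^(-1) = ((1 7 3)(5 11 8)(10 13))^(-1) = (1 3 7)(5 8 11)(10 13)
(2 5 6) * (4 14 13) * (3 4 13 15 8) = [0, 1, 5, 4, 14, 6, 2, 7, 3, 9, 10, 11, 12, 13, 15, 8] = (2 5 6)(3 4 14 15 8)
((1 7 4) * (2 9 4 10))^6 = (10)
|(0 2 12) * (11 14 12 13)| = 6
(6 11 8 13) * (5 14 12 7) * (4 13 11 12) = [0, 1, 2, 3, 13, 14, 12, 5, 11, 9, 10, 8, 7, 6, 4] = (4 13 6 12 7 5 14)(8 11)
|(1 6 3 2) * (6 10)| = 5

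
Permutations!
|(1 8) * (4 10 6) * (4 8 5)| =6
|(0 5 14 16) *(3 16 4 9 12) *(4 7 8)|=|(0 5 14 7 8 4 9 12 3 16)|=10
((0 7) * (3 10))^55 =((0 7)(3 10))^55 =(0 7)(3 10)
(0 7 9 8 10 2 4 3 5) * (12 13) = (0 7 9 8 10 2 4 3 5)(12 13) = [7, 1, 4, 5, 3, 0, 6, 9, 10, 8, 2, 11, 13, 12]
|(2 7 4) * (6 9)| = |(2 7 4)(6 9)| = 6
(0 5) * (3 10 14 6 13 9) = (0 5)(3 10 14 6 13 9) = [5, 1, 2, 10, 4, 0, 13, 7, 8, 3, 14, 11, 12, 9, 6]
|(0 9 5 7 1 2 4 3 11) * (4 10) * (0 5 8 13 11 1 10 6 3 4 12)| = 36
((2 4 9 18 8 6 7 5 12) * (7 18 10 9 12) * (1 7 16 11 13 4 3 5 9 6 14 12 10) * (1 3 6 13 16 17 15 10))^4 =(1 5 13 9 15)(2 14 18)(3 10 7 17 4)(6 12 8)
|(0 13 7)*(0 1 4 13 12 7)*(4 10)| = 7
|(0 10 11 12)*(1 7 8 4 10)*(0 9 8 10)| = 9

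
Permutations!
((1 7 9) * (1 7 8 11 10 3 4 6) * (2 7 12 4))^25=(1 10 7 4 8 3 9 6 11 2 12)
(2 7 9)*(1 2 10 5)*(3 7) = [0, 2, 3, 7, 4, 1, 6, 9, 8, 10, 5] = (1 2 3 7 9 10 5)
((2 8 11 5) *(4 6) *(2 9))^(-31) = (2 9 5 11 8)(4 6)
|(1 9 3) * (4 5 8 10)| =|(1 9 3)(4 5 8 10)| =12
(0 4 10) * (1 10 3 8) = [4, 10, 2, 8, 3, 5, 6, 7, 1, 9, 0] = (0 4 3 8 1 10)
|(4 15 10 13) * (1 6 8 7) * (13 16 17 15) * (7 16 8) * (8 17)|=6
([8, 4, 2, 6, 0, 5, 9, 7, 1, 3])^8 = (3 9 6)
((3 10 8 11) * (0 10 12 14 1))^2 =(0 8 3 14)(1 10 11 12)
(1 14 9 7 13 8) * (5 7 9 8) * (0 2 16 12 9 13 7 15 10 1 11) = (0 2 16 12 9 13 5 15 10 1 14 8 11) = [2, 14, 16, 3, 4, 15, 6, 7, 11, 13, 1, 0, 9, 5, 8, 10, 12]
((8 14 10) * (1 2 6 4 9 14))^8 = ((1 2 6 4 9 14 10 8))^8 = (14)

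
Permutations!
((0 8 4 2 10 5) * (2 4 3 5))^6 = (10)(0 3)(5 8) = ((0 8 3 5)(2 10))^6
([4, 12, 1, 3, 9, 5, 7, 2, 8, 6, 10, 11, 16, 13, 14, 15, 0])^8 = (0 16 12 1 2 7 6 9 4)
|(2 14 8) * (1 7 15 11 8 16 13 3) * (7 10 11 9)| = |(1 10 11 8 2 14 16 13 3)(7 15 9)| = 9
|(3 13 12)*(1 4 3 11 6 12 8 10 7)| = |(1 4 3 13 8 10 7)(6 12 11)| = 21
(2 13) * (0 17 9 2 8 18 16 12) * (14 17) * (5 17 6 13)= (0 14 6 13 8 18 16 12)(2 5 17 9)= [14, 1, 5, 3, 4, 17, 13, 7, 18, 2, 10, 11, 0, 8, 6, 15, 12, 9, 16]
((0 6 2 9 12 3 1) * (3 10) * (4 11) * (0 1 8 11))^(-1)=(0 4 11 8 3 10 12 9 2 6)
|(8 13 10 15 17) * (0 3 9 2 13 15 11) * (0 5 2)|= 15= |(0 3 9)(2 13 10 11 5)(8 15 17)|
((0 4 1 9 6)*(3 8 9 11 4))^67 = ((0 3 8 9 6)(1 11 4))^67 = (0 8 6 3 9)(1 11 4)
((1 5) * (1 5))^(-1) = ((5))^(-1) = (5)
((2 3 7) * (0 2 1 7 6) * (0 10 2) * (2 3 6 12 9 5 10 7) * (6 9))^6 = (1 12 5)(2 6 10)(3 9 7)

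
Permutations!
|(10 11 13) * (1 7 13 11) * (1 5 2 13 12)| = |(1 7 12)(2 13 10 5)| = 12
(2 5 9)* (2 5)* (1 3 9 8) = (1 3 9 5 8) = [0, 3, 2, 9, 4, 8, 6, 7, 1, 5]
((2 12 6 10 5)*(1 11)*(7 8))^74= (2 5 10 6 12)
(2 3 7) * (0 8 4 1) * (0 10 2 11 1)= [8, 10, 3, 7, 0, 5, 6, 11, 4, 9, 2, 1]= (0 8 4)(1 10 2 3 7 11)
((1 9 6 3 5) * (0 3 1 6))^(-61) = (0 9 1 6 5 3)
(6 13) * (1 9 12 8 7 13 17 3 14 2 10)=(1 9 12 8 7 13 6 17 3 14 2 10)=[0, 9, 10, 14, 4, 5, 17, 13, 7, 12, 1, 11, 8, 6, 2, 15, 16, 3]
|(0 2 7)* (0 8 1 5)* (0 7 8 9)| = |(0 2 8 1 5 7 9)| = 7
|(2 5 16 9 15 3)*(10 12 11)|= |(2 5 16 9 15 3)(10 12 11)|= 6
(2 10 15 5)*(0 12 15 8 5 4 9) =(0 12 15 4 9)(2 10 8 5) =[12, 1, 10, 3, 9, 2, 6, 7, 5, 0, 8, 11, 15, 13, 14, 4]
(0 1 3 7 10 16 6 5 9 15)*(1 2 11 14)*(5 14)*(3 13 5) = (0 2 11 3 7 10 16 6 14 1 13 5 9 15) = [2, 13, 11, 7, 4, 9, 14, 10, 8, 15, 16, 3, 12, 5, 1, 0, 6]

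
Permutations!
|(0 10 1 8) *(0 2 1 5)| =3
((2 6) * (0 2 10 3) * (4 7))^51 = (0 2 6 10 3)(4 7)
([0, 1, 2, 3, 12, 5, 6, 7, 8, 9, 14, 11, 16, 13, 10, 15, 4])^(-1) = (4 16 12)(10 14)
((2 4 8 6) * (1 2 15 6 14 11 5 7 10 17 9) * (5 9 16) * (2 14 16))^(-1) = ((1 14 11 9)(2 4 8 16 5 7 10 17)(6 15))^(-1) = (1 9 11 14)(2 17 10 7 5 16 8 4)(6 15)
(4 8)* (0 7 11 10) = [7, 1, 2, 3, 8, 5, 6, 11, 4, 9, 0, 10] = (0 7 11 10)(4 8)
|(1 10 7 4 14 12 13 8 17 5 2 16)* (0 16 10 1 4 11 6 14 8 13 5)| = 40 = |(0 16 4 8 17)(2 10 7 11 6 14 12 5)|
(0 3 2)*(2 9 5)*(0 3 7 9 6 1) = (0 7 9 5 2 3 6 1) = [7, 0, 3, 6, 4, 2, 1, 9, 8, 5]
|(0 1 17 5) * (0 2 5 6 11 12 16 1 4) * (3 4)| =6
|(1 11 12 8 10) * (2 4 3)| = |(1 11 12 8 10)(2 4 3)| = 15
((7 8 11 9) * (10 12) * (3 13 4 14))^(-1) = ((3 13 4 14)(7 8 11 9)(10 12))^(-1) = (3 14 4 13)(7 9 11 8)(10 12)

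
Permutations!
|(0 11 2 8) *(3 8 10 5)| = |(0 11 2 10 5 3 8)| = 7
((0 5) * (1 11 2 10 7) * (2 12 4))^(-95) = ((0 5)(1 11 12 4 2 10 7))^(-95) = (0 5)(1 4 7 12 10 11 2)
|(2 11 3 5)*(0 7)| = |(0 7)(2 11 3 5)| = 4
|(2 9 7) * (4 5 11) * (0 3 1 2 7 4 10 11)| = 14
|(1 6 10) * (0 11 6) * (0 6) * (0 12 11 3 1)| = |(0 3 1 6 10)(11 12)| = 10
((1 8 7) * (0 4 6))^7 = (0 4 6)(1 8 7) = ((0 4 6)(1 8 7))^7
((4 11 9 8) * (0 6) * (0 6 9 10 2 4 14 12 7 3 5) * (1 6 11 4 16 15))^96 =((0 9 8 14 12 7 3 5)(1 6 11 10 2 16 15))^96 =(1 16 10 6 15 2 11)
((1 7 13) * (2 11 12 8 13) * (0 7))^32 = (13)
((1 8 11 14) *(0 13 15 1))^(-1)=((0 13 15 1 8 11 14))^(-1)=(0 14 11 8 1 15 13)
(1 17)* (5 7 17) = (1 5 7 17) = [0, 5, 2, 3, 4, 7, 6, 17, 8, 9, 10, 11, 12, 13, 14, 15, 16, 1]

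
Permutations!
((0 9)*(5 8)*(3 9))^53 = ((0 3 9)(5 8))^53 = (0 9 3)(5 8)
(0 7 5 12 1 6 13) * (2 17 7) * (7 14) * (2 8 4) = (0 8 4 2 17 14 7 5 12 1 6 13) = [8, 6, 17, 3, 2, 12, 13, 5, 4, 9, 10, 11, 1, 0, 7, 15, 16, 14]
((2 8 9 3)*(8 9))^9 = ((2 9 3))^9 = (9)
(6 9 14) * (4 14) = (4 14 6 9) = [0, 1, 2, 3, 14, 5, 9, 7, 8, 4, 10, 11, 12, 13, 6]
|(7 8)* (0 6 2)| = |(0 6 2)(7 8)| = 6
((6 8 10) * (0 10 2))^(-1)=((0 10 6 8 2))^(-1)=(0 2 8 6 10)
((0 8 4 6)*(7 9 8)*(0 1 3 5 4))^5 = ((0 7 9 8)(1 3 5 4 6))^5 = (0 7 9 8)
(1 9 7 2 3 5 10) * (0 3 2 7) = [3, 9, 2, 5, 4, 10, 6, 7, 8, 0, 1] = (0 3 5 10 1 9)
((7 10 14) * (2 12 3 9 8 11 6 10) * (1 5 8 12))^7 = ((1 5 8 11 6 10 14 7 2)(3 9 12))^7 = (1 7 10 11 5 2 14 6 8)(3 9 12)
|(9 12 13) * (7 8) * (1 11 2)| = |(1 11 2)(7 8)(9 12 13)| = 6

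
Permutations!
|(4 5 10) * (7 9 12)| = 3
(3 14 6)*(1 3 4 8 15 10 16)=[0, 3, 2, 14, 8, 5, 4, 7, 15, 9, 16, 11, 12, 13, 6, 10, 1]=(1 3 14 6 4 8 15 10 16)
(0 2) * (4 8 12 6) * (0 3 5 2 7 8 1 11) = (0 7 8 12 6 4 1 11)(2 3 5) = [7, 11, 3, 5, 1, 2, 4, 8, 12, 9, 10, 0, 6]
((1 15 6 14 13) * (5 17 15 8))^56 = ((1 8 5 17 15 6 14 13))^56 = (17)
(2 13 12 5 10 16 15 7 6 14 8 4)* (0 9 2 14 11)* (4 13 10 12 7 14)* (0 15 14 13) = [9, 1, 10, 3, 4, 12, 11, 6, 0, 2, 16, 15, 5, 7, 8, 13, 14] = (0 9 2 10 16 14 8)(5 12)(6 11 15 13 7)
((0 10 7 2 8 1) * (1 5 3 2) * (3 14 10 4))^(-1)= ((0 4 3 2 8 5 14 10 7 1))^(-1)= (0 1 7 10 14 5 8 2 3 4)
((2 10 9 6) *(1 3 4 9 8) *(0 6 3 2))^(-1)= (0 6)(1 8 10 2)(3 9 4)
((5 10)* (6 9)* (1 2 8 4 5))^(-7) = (1 10 5 4 8 2)(6 9)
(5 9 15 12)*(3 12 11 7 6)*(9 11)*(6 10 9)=[0, 1, 2, 12, 4, 11, 3, 10, 8, 15, 9, 7, 5, 13, 14, 6]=(3 12 5 11 7 10 9 15 6)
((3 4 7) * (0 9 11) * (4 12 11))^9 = (0 4 3 11 9 7 12)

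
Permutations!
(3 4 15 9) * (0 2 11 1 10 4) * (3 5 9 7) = [2, 10, 11, 0, 15, 9, 6, 3, 8, 5, 4, 1, 12, 13, 14, 7] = (0 2 11 1 10 4 15 7 3)(5 9)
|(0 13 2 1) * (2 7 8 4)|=7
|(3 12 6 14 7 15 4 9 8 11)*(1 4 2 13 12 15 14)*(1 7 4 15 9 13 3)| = 42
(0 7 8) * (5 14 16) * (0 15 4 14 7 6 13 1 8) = [6, 8, 2, 3, 14, 7, 13, 0, 15, 9, 10, 11, 12, 1, 16, 4, 5] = (0 6 13 1 8 15 4 14 16 5 7)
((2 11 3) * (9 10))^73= (2 11 3)(9 10)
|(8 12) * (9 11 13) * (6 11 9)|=6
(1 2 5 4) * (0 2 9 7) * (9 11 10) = (0 2 5 4 1 11 10 9 7) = [2, 11, 5, 3, 1, 4, 6, 0, 8, 7, 9, 10]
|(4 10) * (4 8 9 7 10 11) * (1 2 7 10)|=|(1 2 7)(4 11)(8 9 10)|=6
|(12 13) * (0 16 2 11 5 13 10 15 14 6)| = |(0 16 2 11 5 13 12 10 15 14 6)| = 11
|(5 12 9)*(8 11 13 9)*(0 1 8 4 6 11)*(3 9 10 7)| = |(0 1 8)(3 9 5 12 4 6 11 13 10 7)| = 30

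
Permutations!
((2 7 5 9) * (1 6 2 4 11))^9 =((1 6 2 7 5 9 4 11))^9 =(1 6 2 7 5 9 4 11)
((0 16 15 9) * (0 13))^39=(0 13 9 15 16)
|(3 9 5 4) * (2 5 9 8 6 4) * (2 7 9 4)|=|(2 5 7 9 4 3 8 6)|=8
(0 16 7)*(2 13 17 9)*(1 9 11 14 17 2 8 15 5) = (0 16 7)(1 9 8 15 5)(2 13)(11 14 17) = [16, 9, 13, 3, 4, 1, 6, 0, 15, 8, 10, 14, 12, 2, 17, 5, 7, 11]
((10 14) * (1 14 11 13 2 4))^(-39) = ((1 14 10 11 13 2 4))^(-39) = (1 11 4 10 2 14 13)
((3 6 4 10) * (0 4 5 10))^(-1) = (0 4)(3 10 5 6)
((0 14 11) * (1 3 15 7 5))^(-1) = ((0 14 11)(1 3 15 7 5))^(-1) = (0 11 14)(1 5 7 15 3)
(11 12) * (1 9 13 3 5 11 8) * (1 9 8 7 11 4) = (1 8 9 13 3 5 4)(7 11 12) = [0, 8, 2, 5, 1, 4, 6, 11, 9, 13, 10, 12, 7, 3]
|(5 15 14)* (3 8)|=|(3 8)(5 15 14)|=6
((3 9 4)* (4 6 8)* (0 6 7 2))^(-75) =((0 6 8 4 3 9 7 2))^(-75) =(0 9 8 2 3 6 7 4)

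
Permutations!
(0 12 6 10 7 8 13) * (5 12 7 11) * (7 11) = (0 11 5 12 6 10 7 8 13) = [11, 1, 2, 3, 4, 12, 10, 8, 13, 9, 7, 5, 6, 0]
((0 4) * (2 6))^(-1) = (0 4)(2 6)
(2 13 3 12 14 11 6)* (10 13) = (2 10 13 3 12 14 11 6) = [0, 1, 10, 12, 4, 5, 2, 7, 8, 9, 13, 6, 14, 3, 11]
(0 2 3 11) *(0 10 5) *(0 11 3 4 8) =[2, 1, 4, 3, 8, 11, 6, 7, 0, 9, 5, 10] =(0 2 4 8)(5 11 10)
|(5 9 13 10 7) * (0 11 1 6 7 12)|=|(0 11 1 6 7 5 9 13 10 12)|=10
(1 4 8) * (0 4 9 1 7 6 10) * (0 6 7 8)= (0 4)(1 9)(6 10)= [4, 9, 2, 3, 0, 5, 10, 7, 8, 1, 6]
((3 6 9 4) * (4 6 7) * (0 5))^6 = ((0 5)(3 7 4)(6 9))^6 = (9)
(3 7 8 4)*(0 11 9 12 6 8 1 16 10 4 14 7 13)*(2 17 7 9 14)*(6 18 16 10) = (0 11 14 9 12 18 16 6 8 2 17 7 1 10 4 3 13) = [11, 10, 17, 13, 3, 5, 8, 1, 2, 12, 4, 14, 18, 0, 9, 15, 6, 7, 16]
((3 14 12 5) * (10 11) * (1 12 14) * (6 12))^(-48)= (14)(1 12 3 6 5)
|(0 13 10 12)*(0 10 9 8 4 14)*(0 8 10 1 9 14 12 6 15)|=11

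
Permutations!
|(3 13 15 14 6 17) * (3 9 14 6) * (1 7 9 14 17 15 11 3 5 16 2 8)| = 18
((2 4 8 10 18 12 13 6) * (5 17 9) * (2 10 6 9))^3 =((2 4 8 6 10 18 12 13 9 5 17))^3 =(2 6 12 5 4 10 13 17 8 18 9)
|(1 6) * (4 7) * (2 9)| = |(1 6)(2 9)(4 7)| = 2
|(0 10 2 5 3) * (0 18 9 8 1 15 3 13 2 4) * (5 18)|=|(0 10 4)(1 15 3 5 13 2 18 9 8)|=9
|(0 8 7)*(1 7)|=|(0 8 1 7)|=4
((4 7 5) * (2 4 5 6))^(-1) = ((2 4 7 6))^(-1) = (2 6 7 4)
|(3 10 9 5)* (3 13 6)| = 6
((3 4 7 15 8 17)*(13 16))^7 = (3 4 7 15 8 17)(13 16)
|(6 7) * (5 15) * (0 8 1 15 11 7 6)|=7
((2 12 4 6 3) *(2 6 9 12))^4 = ((3 6)(4 9 12))^4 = (4 9 12)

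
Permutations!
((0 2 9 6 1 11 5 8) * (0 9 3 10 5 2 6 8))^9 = (0 6 1 11 2 3 10 5)(8 9)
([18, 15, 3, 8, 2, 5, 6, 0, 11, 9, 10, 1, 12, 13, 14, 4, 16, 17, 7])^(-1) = [7, 11, 4, 2, 15, 5, 6, 18, 3, 9, 10, 8, 12, 13, 14, 1, 16, 17, 0]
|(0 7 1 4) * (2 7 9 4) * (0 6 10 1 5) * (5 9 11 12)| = 28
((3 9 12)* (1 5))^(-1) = (1 5)(3 12 9)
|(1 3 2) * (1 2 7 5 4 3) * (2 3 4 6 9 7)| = 4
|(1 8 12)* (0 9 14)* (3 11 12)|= |(0 9 14)(1 8 3 11 12)|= 15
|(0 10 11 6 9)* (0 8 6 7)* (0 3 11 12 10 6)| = 12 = |(0 6 9 8)(3 11 7)(10 12)|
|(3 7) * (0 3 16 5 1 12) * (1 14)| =|(0 3 7 16 5 14 1 12)| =8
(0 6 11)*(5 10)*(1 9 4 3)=(0 6 11)(1 9 4 3)(5 10)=[6, 9, 2, 1, 3, 10, 11, 7, 8, 4, 5, 0]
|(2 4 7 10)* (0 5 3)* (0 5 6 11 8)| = |(0 6 11 8)(2 4 7 10)(3 5)| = 4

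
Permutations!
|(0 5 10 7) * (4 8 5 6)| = 7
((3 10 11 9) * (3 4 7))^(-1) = (3 7 4 9 11 10)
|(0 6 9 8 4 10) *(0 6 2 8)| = 7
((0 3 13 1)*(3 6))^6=((0 6 3 13 1))^6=(0 6 3 13 1)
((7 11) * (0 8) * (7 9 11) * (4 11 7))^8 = ((0 8)(4 11 9 7))^8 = (11)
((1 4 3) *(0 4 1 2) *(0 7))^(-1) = (0 7 2 3 4)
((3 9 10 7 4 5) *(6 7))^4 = (3 7 9 4 10 5 6)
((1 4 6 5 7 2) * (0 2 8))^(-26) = (0 7 6 1)(2 8 5 4)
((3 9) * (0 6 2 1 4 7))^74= ((0 6 2 1 4 7)(3 9))^74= (9)(0 2 4)(1 7 6)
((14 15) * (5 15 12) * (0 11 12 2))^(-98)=(15)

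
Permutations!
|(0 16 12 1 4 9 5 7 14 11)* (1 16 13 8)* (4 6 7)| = |(0 13 8 1 6 7 14 11)(4 9 5)(12 16)| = 24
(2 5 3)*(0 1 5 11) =[1, 5, 11, 2, 4, 3, 6, 7, 8, 9, 10, 0] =(0 1 5 3 2 11)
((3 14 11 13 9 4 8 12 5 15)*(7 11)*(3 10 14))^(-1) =(4 9 13 11 7 14 10 15 5 12 8)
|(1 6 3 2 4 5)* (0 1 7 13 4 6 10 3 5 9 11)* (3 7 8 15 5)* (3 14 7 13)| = |(0 1 10 13 4 9 11)(2 6 14 7 3)(5 8 15)| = 105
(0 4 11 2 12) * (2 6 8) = [4, 1, 12, 3, 11, 5, 8, 7, 2, 9, 10, 6, 0] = (0 4 11 6 8 2 12)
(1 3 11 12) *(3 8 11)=(1 8 11 12)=[0, 8, 2, 3, 4, 5, 6, 7, 11, 9, 10, 12, 1]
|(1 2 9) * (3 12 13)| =|(1 2 9)(3 12 13)| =3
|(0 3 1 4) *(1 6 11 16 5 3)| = 15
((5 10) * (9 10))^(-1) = (5 10 9) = ((5 9 10))^(-1)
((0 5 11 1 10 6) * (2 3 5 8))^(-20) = (0 10 11 3 8 6 1 5 2)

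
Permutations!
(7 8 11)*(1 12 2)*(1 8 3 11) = [0, 12, 8, 11, 4, 5, 6, 3, 1, 9, 10, 7, 2] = (1 12 2 8)(3 11 7)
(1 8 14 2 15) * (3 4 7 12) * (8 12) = (1 12 3 4 7 8 14 2 15) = [0, 12, 15, 4, 7, 5, 6, 8, 14, 9, 10, 11, 3, 13, 2, 1]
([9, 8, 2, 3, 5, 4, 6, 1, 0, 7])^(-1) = (0 8 1 7 9)(4 5)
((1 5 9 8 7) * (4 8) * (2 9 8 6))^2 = ((1 5 8 7)(2 9 4 6))^2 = (1 8)(2 4)(5 7)(6 9)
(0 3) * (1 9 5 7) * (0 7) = (0 3 7 1 9 5) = [3, 9, 2, 7, 4, 0, 6, 1, 8, 5]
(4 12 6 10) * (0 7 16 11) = [7, 1, 2, 3, 12, 5, 10, 16, 8, 9, 4, 0, 6, 13, 14, 15, 11] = (0 7 16 11)(4 12 6 10)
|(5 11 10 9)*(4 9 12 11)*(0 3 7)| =|(0 3 7)(4 9 5)(10 12 11)| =3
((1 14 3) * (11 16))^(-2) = (16)(1 14 3)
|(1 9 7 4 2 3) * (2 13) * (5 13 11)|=9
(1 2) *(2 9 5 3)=(1 9 5 3 2)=[0, 9, 1, 2, 4, 3, 6, 7, 8, 5]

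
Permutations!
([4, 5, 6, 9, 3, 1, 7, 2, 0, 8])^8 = (0 9 4 8 3)(2 7 6)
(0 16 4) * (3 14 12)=(0 16 4)(3 14 12)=[16, 1, 2, 14, 0, 5, 6, 7, 8, 9, 10, 11, 3, 13, 12, 15, 4]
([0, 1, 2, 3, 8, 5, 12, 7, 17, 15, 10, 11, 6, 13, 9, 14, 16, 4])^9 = (17)(6 12)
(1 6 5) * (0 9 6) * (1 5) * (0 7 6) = (0 9)(1 7 6) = [9, 7, 2, 3, 4, 5, 1, 6, 8, 0]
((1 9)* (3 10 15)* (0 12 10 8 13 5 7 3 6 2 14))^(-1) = ((0 12 10 15 6 2 14)(1 9)(3 8 13 5 7))^(-1) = (0 14 2 6 15 10 12)(1 9)(3 7 5 13 8)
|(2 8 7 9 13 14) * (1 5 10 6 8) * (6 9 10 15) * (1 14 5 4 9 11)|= 22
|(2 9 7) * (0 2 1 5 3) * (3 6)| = |(0 2 9 7 1 5 6 3)| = 8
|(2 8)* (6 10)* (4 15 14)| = 6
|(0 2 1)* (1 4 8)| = 5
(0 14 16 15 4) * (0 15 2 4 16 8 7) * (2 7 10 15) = [14, 1, 4, 3, 2, 5, 6, 0, 10, 9, 15, 11, 12, 13, 8, 16, 7] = (0 14 8 10 15 16 7)(2 4)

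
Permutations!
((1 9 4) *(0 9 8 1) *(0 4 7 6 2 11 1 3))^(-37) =((0 9 7 6 2 11 1 8 3))^(-37) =(0 3 8 1 11 2 6 7 9)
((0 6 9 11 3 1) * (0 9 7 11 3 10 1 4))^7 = (0 3 1 11 6 4 9 10 7)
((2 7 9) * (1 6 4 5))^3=(9)(1 5 4 6)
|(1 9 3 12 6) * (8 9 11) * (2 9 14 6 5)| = |(1 11 8 14 6)(2 9 3 12 5)| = 5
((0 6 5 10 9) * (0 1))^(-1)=(0 1 9 10 5 6)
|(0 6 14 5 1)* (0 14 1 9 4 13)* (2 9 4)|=14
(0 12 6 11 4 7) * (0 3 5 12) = (3 5 12 6 11 4 7) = [0, 1, 2, 5, 7, 12, 11, 3, 8, 9, 10, 4, 6]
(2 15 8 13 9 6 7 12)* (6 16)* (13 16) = (2 15 8 16 6 7 12)(9 13) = [0, 1, 15, 3, 4, 5, 7, 12, 16, 13, 10, 11, 2, 9, 14, 8, 6]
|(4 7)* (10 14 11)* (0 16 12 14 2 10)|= 10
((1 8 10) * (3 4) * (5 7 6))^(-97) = (1 10 8)(3 4)(5 6 7)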